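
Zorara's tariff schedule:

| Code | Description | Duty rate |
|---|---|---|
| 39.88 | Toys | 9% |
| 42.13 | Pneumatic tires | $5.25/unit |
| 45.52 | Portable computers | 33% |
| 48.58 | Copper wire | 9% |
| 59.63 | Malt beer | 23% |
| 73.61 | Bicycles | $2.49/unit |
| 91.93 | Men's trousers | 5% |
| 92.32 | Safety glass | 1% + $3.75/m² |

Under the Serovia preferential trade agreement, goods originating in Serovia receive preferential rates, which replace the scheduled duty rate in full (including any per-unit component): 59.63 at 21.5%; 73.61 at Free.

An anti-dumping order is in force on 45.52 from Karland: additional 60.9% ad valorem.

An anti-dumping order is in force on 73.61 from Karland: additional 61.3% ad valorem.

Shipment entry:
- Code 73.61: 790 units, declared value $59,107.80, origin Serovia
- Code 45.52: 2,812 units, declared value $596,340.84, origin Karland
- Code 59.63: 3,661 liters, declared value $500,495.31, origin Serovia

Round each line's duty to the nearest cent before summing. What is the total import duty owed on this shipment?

$667,570.54

Line 1 (73.61, Serovia, 790 units, $59,107.80):
Base rate for 73.61 is $2.49/unit.
Origin Serovia qualifies under the Zorara–Serovia agreement and 73.61 is covered: preferential rate Free applies instead.
The additional-duty order on 73.61 targets Karland, not Serovia; it does not apply.
Duty = $59,107.80 × 0% = $0.00.
Line 2 (45.52, Karland, 2,812 units, $596,340.84):
Base rate for 45.52 is 33%.
Additional duty on 45.52 from Karland: +60.9%. Applied ad valorem rate: 33% + 60.9% = 93.9%.
Duty = $596,340.84 × 93.9% = $559,964.05.
Line 3 (59.63, Serovia, 3,661 liters, $500,495.31):
Base rate for 59.63 is 23%.
Origin Serovia qualifies under the Zorara–Serovia agreement and 59.63 is covered: preferential rate 21.5% applies instead.
Duty = $500,495.31 × 21.5% = $107,606.49.
Total = $0.00 + $559,964.05 + $107,606.49 = $667,570.54.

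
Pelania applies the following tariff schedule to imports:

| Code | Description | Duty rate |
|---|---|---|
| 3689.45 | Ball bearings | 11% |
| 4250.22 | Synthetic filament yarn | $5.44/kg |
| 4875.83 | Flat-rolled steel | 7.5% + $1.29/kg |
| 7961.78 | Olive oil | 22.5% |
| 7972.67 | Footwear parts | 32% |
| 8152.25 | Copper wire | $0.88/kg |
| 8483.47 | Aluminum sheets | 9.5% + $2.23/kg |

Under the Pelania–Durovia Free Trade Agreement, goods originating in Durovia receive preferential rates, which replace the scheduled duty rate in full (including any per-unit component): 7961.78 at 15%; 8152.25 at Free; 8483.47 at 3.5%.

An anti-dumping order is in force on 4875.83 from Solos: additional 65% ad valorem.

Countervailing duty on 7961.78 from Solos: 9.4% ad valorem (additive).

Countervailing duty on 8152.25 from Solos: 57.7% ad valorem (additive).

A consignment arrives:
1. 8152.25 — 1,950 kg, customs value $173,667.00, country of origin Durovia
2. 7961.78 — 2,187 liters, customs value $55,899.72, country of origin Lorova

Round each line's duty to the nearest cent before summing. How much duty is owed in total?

$12,577.44

Line 1 (8152.25, Durovia, 1,950 kg, $173,667.00):
Base rate for 8152.25 is $0.88/kg.
Origin Durovia qualifies under the Pelania–Durovia agreement and 8152.25 is covered: preferential rate Free applies instead.
The additional-duty order on 8152.25 targets Solos, not Durovia; it does not apply.
Duty = $173,667.00 × 0% = $0.00.
Line 2 (7961.78, Lorova, 2,187 liters, $55,899.72):
Base rate for 7961.78 is 22.5%.
7961.78 has an FTA preferential rate, but origin Lorova is not Durovia; base rate stands.
The additional-duty order on 7961.78 targets Solos, not Lorova; it does not apply.
Duty = $55,899.72 × 22.5% = $12,577.44.
Total = $0.00 + $12,577.44 = $12,577.44.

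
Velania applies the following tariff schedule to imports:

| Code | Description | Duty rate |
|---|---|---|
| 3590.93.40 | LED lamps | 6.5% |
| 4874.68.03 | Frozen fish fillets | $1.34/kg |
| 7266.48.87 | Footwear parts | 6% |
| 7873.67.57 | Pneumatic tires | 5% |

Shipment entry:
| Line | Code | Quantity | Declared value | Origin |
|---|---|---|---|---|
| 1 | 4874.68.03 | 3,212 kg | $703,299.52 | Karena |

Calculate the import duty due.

Line 1 (4874.68.03, Karena, 3,212 kg, $703,299.52):
Base rate for 4874.68.03 is $1.34/kg.
Duty = 3,212 × $1.34 = $4,304.08.

$4,304.08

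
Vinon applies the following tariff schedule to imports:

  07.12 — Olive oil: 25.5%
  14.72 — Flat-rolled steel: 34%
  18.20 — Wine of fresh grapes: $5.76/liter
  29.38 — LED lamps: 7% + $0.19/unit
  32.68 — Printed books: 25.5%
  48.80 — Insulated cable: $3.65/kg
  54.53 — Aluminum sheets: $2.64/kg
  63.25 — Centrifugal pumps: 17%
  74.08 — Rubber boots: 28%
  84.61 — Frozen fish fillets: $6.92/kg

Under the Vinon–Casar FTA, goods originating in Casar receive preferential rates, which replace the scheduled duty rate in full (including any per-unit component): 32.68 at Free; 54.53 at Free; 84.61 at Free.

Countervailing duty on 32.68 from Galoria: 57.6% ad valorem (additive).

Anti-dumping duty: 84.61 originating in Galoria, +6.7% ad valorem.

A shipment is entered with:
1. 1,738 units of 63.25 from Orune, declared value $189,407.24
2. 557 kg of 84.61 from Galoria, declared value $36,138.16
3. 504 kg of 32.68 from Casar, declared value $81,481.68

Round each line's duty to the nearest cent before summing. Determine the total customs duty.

Line 1 (63.25, Orune, 1,738 units, $189,407.24):
Base rate for 63.25 is 17%.
Duty = $189,407.24 × 17% = $32,199.23.
Line 2 (84.61, Galoria, 557 kg, $36,138.16):
Base rate for 84.61 is $6.92/kg.
84.61 has an FTA preferential rate, but origin Galoria is not Casar; base rate stands.
Additional duty on 84.61 from Galoria: +6.7% ad valorem. Applied ad valorem rate = 6.7%.
Duty = $36,138.16 × 6.7% + 557 × $6.92 = $6,275.70.
Line 3 (32.68, Casar, 504 kg, $81,481.68):
Base rate for 32.68 is 25.5%.
Origin Casar qualifies under the Vinon–Casar agreement and 32.68 is covered: preferential rate Free applies instead.
The additional-duty order on 32.68 targets Galoria, not Casar; it does not apply.
Duty = $81,481.68 × 0% = $0.00.
Total = $32,199.23 + $6,275.70 + $0.00 = $38,474.93.

$38,474.93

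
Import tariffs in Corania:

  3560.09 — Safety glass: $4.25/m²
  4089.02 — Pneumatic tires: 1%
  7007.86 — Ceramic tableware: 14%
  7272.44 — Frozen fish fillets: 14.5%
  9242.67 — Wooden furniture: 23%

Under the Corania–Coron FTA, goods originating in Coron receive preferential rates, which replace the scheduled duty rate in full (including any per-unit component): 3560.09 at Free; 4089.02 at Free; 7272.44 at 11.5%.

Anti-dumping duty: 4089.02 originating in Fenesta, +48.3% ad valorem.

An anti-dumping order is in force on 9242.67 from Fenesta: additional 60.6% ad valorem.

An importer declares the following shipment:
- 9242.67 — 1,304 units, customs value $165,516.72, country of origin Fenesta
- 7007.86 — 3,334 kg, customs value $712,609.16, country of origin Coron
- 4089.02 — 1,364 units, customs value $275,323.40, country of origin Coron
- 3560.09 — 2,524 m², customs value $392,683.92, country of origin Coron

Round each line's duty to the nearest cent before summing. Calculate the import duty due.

Line 1 (9242.67, Fenesta, 1,304 units, $165,516.72):
Base rate for 9242.67 is 23%.
Additional duty on 9242.67 from Fenesta: +60.6%. Applied ad valorem rate: 23% + 60.6% = 83.6%.
Duty = $165,516.72 × 83.6% = $138,371.98.
Line 2 (7007.86, Coron, 3,334 kg, $712,609.16):
Base rate for 7007.86 is 14%.
Origin Coron is the FTA partner but 7007.86 is not on the preference list; base rate stands.
Duty = $712,609.16 × 14% = $99,765.28.
Line 3 (4089.02, Coron, 1,364 units, $275,323.40):
Base rate for 4089.02 is 1%.
Origin Coron qualifies under the Corania–Coron agreement and 4089.02 is covered: preferential rate Free applies instead.
The additional-duty order on 4089.02 targets Fenesta, not Coron; it does not apply.
Duty = $275,323.40 × 0% = $0.00.
Line 4 (3560.09, Coron, 2,524 m², $392,683.92):
Base rate for 3560.09 is $4.25/m².
Origin Coron qualifies under the Corania–Coron agreement and 3560.09 is covered: preferential rate Free applies instead.
Duty = $392,683.92 × 0% = $0.00.
Total = $138,371.98 + $99,765.28 + $0.00 + $0.00 = $238,137.26.

$238,137.26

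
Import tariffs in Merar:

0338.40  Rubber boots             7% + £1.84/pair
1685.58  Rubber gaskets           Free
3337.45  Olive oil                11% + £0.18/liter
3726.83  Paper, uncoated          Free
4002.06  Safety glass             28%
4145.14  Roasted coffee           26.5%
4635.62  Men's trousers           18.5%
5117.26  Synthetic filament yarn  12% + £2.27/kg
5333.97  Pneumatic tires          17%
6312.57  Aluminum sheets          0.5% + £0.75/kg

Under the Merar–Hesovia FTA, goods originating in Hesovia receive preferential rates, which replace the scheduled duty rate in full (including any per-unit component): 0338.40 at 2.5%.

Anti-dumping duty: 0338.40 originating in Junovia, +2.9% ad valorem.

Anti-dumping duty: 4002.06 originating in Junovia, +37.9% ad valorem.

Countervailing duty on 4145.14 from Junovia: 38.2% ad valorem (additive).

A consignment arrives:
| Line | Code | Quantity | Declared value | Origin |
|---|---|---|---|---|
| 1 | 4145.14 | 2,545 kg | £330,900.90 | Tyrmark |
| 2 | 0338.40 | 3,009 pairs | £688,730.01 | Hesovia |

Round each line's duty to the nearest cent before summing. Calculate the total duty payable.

£104,906.99

Line 1 (4145.14, Tyrmark, 2,545 kg, £330,900.90):
Base rate for 4145.14 is 26.5%.
The additional-duty order on 4145.14 targets Junovia, not Tyrmark; it does not apply.
Duty = £330,900.90 × 26.5% = £87,688.74.
Line 2 (0338.40, Hesovia, 3,009 pairs, £688,730.01):
Base rate for 0338.40 is 7% + £1.84/pair.
Origin Hesovia qualifies under the Merar–Hesovia agreement and 0338.40 is covered: preferential rate 2.5% applies instead.
The additional-duty order on 0338.40 targets Junovia, not Hesovia; it does not apply.
Duty = £688,730.01 × 2.5% = £17,218.25.
Total = £87,688.74 + £17,218.25 = £104,906.99.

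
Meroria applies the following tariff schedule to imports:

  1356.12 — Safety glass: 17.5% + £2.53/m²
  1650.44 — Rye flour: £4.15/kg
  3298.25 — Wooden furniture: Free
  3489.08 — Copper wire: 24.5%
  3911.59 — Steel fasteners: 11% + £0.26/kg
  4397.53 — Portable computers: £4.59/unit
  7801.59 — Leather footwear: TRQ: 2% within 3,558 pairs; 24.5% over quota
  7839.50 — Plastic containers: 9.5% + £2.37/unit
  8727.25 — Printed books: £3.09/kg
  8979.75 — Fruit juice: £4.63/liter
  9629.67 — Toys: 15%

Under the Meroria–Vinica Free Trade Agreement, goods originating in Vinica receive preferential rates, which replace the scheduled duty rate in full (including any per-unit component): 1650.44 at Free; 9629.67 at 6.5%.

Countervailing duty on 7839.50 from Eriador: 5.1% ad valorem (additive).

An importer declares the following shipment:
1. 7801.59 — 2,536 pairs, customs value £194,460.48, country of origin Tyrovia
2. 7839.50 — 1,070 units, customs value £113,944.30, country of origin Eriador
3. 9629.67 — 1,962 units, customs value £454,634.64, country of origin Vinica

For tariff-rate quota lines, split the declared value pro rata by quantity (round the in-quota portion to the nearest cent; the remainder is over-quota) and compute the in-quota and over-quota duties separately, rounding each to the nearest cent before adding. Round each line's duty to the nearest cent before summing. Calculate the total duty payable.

£52,612.23

Line 1 (7801.59, Tyrovia, 2,536 pairs, £194,460.48):
Code 7801.59 is under a tariff-rate quota (threshold 3,558 pairs). Quantity 2,536 pairs is within the quota, so the in-quota rate 2% applies to the full value.
Duty = £194,460.48 × 2% = £3,889.21.
Line 2 (7839.50, Eriador, 1,070 units, £113,944.30):
Base rate for 7839.50 is 9.5% + £2.37/unit.
Additional duty on 7839.50 from Eriador: +5.1%. Applied ad valorem rate: 9.5% + 5.1% = 14.6%.
Duty = £113,944.30 × 14.6% + 1,070 × £2.37 = £19,171.77.
Line 3 (9629.67, Vinica, 1,962 units, £454,634.64):
Base rate for 9629.67 is 15%.
Origin Vinica qualifies under the Meroria–Vinica agreement and 9629.67 is covered: preferential rate 6.5% applies instead.
Duty = £454,634.64 × 6.5% = £29,551.25.
Total = £3,889.21 + £19,171.77 + £29,551.25 = £52,612.23.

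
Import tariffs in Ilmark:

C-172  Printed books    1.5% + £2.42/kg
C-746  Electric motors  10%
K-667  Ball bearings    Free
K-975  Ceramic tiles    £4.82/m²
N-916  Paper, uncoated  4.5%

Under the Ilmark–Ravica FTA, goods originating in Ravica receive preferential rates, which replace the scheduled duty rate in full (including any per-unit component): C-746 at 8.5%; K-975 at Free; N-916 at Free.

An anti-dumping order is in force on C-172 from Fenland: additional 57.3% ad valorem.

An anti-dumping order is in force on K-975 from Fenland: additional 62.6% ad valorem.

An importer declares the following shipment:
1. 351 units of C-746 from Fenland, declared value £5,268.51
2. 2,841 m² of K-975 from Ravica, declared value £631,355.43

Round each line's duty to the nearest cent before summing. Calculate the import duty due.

Line 1 (C-746, Fenland, 351 units, £5,268.51):
Base rate for C-746 is 10%.
C-746 has an FTA preferential rate, but origin Fenland is not Ravica; base rate stands.
Duty = £5,268.51 × 10% = £526.85.
Line 2 (K-975, Ravica, 2,841 m², £631,355.43):
Base rate for K-975 is £4.82/m².
Origin Ravica qualifies under the Ilmark–Ravica agreement and K-975 is covered: preferential rate Free applies instead.
The additional-duty order on K-975 targets Fenland, not Ravica; it does not apply.
Duty = £631,355.43 × 0% = £0.00.
Total = £526.85 + £0.00 = £526.85.

£526.85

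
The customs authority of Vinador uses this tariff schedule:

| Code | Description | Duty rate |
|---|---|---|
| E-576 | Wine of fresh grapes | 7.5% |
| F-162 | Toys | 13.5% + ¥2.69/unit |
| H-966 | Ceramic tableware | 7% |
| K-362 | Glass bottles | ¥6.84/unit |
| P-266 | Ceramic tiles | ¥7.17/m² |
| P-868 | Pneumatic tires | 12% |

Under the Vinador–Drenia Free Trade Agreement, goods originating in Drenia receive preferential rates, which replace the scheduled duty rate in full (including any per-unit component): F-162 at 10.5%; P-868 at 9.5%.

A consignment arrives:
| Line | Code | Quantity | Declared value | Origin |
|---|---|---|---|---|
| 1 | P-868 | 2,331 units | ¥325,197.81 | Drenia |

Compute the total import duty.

Line 1 (P-868, Drenia, 2,331 units, ¥325,197.81):
Base rate for P-868 is 12%.
Origin Drenia qualifies under the Vinador–Drenia agreement and P-868 is covered: preferential rate 9.5% applies instead.
Duty = ¥325,197.81 × 9.5% = ¥30,893.79.

¥30,893.79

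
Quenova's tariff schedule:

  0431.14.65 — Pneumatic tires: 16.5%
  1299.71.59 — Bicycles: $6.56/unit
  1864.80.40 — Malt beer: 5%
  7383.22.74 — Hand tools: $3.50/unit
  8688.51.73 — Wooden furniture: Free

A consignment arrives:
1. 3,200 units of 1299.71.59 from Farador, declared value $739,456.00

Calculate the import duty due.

Line 1 (1299.71.59, Farador, 3,200 units, $739,456.00):
Base rate for 1299.71.59 is $6.56/unit.
Duty = 3,200 × $6.56 = $20,992.00.

$20,992.00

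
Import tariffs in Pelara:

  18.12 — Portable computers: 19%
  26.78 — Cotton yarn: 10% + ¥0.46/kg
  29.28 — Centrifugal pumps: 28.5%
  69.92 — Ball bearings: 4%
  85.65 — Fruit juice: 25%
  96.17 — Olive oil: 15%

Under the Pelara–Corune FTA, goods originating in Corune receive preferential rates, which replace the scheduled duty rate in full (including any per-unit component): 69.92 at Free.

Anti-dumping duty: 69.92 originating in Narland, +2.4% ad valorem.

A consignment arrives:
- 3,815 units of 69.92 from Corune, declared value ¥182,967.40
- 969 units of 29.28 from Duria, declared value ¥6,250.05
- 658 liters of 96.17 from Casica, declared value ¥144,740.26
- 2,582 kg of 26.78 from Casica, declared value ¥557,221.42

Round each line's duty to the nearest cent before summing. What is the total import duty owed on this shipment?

Line 1 (69.92, Corune, 3,815 units, ¥182,967.40):
Base rate for 69.92 is 4%.
Origin Corune qualifies under the Pelara–Corune agreement and 69.92 is covered: preferential rate Free applies instead.
The additional-duty order on 69.92 targets Narland, not Corune; it does not apply.
Duty = ¥182,967.40 × 0% = ¥0.00.
Line 2 (29.28, Duria, 969 units, ¥6,250.05):
Base rate for 29.28 is 28.5%.
Duty = ¥6,250.05 × 28.5% = ¥1,781.26.
Line 3 (96.17, Casica, 658 liters, ¥144,740.26):
Base rate for 96.17 is 15%.
Duty = ¥144,740.26 × 15% = ¥21,711.04.
Line 4 (26.78, Casica, 2,582 kg, ¥557,221.42):
Base rate for 26.78 is 10% + ¥0.46/kg.
Duty = ¥557,221.42 × 10% + 2,582 × ¥0.46 = ¥56,909.86.
Total = ¥0.00 + ¥1,781.26 + ¥21,711.04 + ¥56,909.86 = ¥80,402.16.

¥80,402.16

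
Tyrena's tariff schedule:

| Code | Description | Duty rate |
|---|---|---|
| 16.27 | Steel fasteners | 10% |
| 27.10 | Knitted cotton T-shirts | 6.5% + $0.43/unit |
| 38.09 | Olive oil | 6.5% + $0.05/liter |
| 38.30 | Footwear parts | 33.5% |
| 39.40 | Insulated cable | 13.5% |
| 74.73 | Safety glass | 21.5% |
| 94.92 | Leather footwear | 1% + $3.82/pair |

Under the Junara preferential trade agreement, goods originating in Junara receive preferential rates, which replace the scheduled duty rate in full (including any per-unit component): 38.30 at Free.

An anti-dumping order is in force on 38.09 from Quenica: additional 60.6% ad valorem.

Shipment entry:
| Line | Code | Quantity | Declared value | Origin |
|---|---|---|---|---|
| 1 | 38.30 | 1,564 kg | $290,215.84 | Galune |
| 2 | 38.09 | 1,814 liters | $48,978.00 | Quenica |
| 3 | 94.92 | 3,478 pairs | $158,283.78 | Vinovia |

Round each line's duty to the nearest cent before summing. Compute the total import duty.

Line 1 (38.30, Galune, 1,564 kg, $290,215.84):
Base rate for 38.30 is 33.5%.
38.30 has an FTA preferential rate, but origin Galune is not Junara; base rate stands.
Duty = $290,215.84 × 33.5% = $97,222.31.
Line 2 (38.09, Quenica, 1,814 liters, $48,978.00):
Base rate for 38.09 is 6.5% + $0.05/liter.
Additional duty on 38.09 from Quenica: +60.6%. Applied ad valorem rate: 6.5% + 60.6% = 67.1%.
Duty = $48,978.00 × 67.1% + 1,814 × $0.05 = $32,954.94.
Line 3 (94.92, Vinovia, 3,478 pairs, $158,283.78):
Base rate for 94.92 is 1% + $3.82/pair.
Duty = $158,283.78 × 1% + 3,478 × $3.82 = $14,868.80.
Total = $97,222.31 + $32,954.94 + $14,868.80 = $145,046.05.

$145,046.05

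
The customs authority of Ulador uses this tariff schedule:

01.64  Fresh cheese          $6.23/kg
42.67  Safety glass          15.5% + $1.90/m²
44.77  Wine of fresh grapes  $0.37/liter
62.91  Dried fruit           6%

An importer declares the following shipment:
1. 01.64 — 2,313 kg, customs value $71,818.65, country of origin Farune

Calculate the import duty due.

Line 1 (01.64, Farune, 2,313 kg, $71,818.65):
Base rate for 01.64 is $6.23/kg.
Duty = 2,313 × $6.23 = $14,409.99.

$14,409.99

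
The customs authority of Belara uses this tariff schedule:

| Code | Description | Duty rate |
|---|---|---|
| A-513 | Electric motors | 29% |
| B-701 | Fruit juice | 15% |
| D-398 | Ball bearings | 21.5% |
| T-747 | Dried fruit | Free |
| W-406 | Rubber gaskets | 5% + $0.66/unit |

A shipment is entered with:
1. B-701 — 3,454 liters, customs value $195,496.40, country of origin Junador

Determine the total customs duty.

$29,324.46

Line 1 (B-701, Junador, 3,454 liters, $195,496.40):
Base rate for B-701 is 15%.
Duty = $195,496.40 × 15% = $29,324.46.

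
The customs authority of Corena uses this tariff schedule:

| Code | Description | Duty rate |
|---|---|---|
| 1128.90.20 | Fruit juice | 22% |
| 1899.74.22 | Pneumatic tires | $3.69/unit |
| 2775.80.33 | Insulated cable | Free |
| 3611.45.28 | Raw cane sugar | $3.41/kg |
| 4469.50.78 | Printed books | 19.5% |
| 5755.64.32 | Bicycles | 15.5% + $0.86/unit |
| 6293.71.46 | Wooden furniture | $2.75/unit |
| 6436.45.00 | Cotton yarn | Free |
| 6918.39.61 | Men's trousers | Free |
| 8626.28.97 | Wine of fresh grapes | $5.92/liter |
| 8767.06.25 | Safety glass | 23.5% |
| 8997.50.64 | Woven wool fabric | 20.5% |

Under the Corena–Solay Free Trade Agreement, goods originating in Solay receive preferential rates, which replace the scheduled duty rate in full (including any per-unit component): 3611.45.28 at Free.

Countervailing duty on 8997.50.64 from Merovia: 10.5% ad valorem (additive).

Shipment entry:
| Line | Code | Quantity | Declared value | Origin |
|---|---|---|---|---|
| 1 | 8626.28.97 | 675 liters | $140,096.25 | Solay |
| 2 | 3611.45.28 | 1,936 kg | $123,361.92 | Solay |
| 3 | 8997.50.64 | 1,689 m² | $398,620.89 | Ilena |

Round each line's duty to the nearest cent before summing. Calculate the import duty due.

Line 1 (8626.28.97, Solay, 675 liters, $140,096.25):
Base rate for 8626.28.97 is $5.92/liter.
Origin Solay is the FTA partner but 8626.28.97 is not on the preference list; base rate stands.
Duty = 675 × $5.92 = $3,996.00.
Line 2 (3611.45.28, Solay, 1,936 kg, $123,361.92):
Base rate for 3611.45.28 is $3.41/kg.
Origin Solay qualifies under the Corena–Solay agreement and 3611.45.28 is covered: preferential rate Free applies instead.
Duty = $123,361.92 × 0% = $0.00.
Line 3 (8997.50.64, Ilena, 1,689 m², $398,620.89):
Base rate for 8997.50.64 is 20.5%.
The additional-duty order on 8997.50.64 targets Merovia, not Ilena; it does not apply.
Duty = $398,620.89 × 20.5% = $81,717.28.
Total = $3,996.00 + $0.00 + $81,717.28 = $85,713.28.

$85,713.28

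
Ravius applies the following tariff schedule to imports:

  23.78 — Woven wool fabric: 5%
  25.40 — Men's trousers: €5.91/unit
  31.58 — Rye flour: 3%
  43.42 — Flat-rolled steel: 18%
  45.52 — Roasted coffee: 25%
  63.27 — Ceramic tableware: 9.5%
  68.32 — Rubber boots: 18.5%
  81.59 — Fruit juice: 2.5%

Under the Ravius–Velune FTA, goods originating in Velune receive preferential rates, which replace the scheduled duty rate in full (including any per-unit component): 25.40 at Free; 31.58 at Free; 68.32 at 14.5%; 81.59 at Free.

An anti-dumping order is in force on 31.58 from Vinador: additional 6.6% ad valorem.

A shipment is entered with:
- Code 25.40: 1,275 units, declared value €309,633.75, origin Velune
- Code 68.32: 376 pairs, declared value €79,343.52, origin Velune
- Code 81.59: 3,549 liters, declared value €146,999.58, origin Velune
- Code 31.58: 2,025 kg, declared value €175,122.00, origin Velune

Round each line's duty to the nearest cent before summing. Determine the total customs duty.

Line 1 (25.40, Velune, 1,275 units, €309,633.75):
Base rate for 25.40 is €5.91/unit.
Origin Velune qualifies under the Ravius–Velune agreement and 25.40 is covered: preferential rate Free applies instead.
Duty = €309,633.75 × 0% = €0.00.
Line 2 (68.32, Velune, 376 pairs, €79,343.52):
Base rate for 68.32 is 18.5%.
Origin Velune qualifies under the Ravius–Velune agreement and 68.32 is covered: preferential rate 14.5% applies instead.
Duty = €79,343.52 × 14.5% = €11,504.81.
Line 3 (81.59, Velune, 3,549 liters, €146,999.58):
Base rate for 81.59 is 2.5%.
Origin Velune qualifies under the Ravius–Velune agreement and 81.59 is covered: preferential rate Free applies instead.
Duty = €146,999.58 × 0% = €0.00.
Line 4 (31.58, Velune, 2,025 kg, €175,122.00):
Base rate for 31.58 is 3%.
Origin Velune qualifies under the Ravius–Velune agreement and 31.58 is covered: preferential rate Free applies instead.
The additional-duty order on 31.58 targets Vinador, not Velune; it does not apply.
Duty = €175,122.00 × 0% = €0.00.
Total = €0.00 + €11,504.81 + €0.00 + €0.00 = €11,504.81.

€11,504.81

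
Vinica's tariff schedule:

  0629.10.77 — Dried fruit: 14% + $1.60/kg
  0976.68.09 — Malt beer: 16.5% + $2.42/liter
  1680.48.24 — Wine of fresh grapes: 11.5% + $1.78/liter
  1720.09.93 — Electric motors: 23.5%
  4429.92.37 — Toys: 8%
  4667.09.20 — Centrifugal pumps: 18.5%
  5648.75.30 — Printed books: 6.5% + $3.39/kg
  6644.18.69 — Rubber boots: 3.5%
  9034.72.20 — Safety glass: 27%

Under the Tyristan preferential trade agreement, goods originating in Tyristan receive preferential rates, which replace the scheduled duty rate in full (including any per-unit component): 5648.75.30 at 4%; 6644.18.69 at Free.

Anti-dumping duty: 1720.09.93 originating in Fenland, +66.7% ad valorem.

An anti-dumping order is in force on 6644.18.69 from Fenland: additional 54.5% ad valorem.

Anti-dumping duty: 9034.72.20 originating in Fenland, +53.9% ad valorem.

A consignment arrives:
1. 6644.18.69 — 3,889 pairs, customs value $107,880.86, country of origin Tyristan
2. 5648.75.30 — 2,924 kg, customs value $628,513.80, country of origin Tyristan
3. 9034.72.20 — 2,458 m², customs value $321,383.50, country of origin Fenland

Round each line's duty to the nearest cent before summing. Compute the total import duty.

$285,139.80

Line 1 (6644.18.69, Tyristan, 3,889 pairs, $107,880.86):
Base rate for 6644.18.69 is 3.5%.
Origin Tyristan qualifies under the Vinica–Tyristan agreement and 6644.18.69 is covered: preferential rate Free applies instead.
The additional-duty order on 6644.18.69 targets Fenland, not Tyristan; it does not apply.
Duty = $107,880.86 × 0% = $0.00.
Line 2 (5648.75.30, Tyristan, 2,924 kg, $628,513.80):
Base rate for 5648.75.30 is 6.5% + $3.39/kg.
Origin Tyristan qualifies under the Vinica–Tyristan agreement and 5648.75.30 is covered: preferential rate 4% applies instead.
Duty = $628,513.80 × 4% = $25,140.55.
Line 3 (9034.72.20, Fenland, 2,458 m², $321,383.50):
Base rate for 9034.72.20 is 27%.
Additional duty on 9034.72.20 from Fenland: +53.9%. Applied ad valorem rate: 27% + 53.9% = 80.9%.
Duty = $321,383.50 × 80.9% = $259,999.25.
Total = $0.00 + $25,140.55 + $259,999.25 = $285,139.80.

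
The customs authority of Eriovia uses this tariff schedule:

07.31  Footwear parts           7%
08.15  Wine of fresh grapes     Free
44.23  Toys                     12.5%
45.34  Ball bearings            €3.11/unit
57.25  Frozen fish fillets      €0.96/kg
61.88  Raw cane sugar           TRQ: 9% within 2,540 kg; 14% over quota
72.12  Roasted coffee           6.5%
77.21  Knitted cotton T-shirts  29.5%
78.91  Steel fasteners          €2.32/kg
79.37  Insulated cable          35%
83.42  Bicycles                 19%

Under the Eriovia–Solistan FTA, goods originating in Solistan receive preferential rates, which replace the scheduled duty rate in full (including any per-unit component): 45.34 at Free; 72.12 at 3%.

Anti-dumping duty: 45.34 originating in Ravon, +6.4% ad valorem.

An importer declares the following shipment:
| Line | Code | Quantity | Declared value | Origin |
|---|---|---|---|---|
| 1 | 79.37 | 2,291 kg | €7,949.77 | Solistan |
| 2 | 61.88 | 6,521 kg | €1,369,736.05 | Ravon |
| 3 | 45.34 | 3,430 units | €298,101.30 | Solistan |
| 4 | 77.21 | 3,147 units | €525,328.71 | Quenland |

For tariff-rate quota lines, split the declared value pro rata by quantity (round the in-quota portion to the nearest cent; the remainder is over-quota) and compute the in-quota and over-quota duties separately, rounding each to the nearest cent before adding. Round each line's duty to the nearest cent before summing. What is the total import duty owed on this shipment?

Line 1 (79.37, Solistan, 2,291 kg, €7,949.77):
Base rate for 79.37 is 35%.
Origin Solistan is the FTA partner but 79.37 is not on the preference list; base rate stands.
Duty = €7,949.77 × 35% = €2,782.42.
Line 2 (61.88, Ravon, 6,521 kg, €1,369,736.05):
Code 61.88 is under a tariff-rate quota (threshold 2,540 kg). In-quota: 2,540 kg at 9%; over-quota: 3,981 kg at 14%.
Pro-rata value split: in-quota = €1,369,736.05 × 2,540/6,521 = €533,527.00; over-quota = €1,369,736.05 − €533,527.00 = €836,209.05.
In-quota duty = €533,527.00 × 9% = €48,017.43. Over-quota duty = €836,209.05 × 14% = €117,069.27.
Line duty = €48,017.43 + €117,069.27 = €165,086.70.
Line 3 (45.34, Solistan, 3,430 units, €298,101.30):
Base rate for 45.34 is €3.11/unit.
Origin Solistan qualifies under the Eriovia–Solistan agreement and 45.34 is covered: preferential rate Free applies instead.
The additional-duty order on 45.34 targets Ravon, not Solistan; it does not apply.
Duty = €298,101.30 × 0% = €0.00.
Line 4 (77.21, Quenland, 3,147 units, €525,328.71):
Base rate for 77.21 is 29.5%.
Duty = €525,328.71 × 29.5% = €154,971.97.
Total = €2,782.42 + €165,086.70 + €0.00 + €154,971.97 = €322,841.09.

€322,841.09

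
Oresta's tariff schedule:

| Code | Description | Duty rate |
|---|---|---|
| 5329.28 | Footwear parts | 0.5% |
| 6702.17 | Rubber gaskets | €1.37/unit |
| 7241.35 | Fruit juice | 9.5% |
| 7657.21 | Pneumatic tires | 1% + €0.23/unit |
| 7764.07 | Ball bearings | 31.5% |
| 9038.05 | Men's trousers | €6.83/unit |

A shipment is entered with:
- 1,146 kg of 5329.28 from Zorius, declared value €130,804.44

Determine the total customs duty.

€654.02

Line 1 (5329.28, Zorius, 1,146 kg, €130,804.44):
Base rate for 5329.28 is 0.5%.
Duty = €130,804.44 × 0.5% = €654.02.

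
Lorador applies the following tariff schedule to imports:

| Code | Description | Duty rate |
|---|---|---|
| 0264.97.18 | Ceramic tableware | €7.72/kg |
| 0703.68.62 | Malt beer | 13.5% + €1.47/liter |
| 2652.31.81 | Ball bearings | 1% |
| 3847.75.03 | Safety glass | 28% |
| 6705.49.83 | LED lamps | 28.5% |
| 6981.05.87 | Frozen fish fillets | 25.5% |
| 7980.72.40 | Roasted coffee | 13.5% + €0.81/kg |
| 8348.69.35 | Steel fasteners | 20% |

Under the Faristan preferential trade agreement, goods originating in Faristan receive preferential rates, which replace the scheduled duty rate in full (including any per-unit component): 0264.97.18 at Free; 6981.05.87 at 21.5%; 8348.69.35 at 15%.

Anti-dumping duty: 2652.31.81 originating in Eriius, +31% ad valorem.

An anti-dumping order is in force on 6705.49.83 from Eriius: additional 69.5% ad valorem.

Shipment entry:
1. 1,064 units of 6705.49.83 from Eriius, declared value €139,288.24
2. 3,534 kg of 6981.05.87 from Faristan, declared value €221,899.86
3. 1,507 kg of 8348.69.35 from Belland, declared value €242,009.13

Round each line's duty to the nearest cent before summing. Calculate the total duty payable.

€232,612.78

Line 1 (6705.49.83, Eriius, 1,064 units, €139,288.24):
Base rate for 6705.49.83 is 28.5%.
Additional duty on 6705.49.83 from Eriius: +69.5%. Applied ad valorem rate: 28.5% + 69.5% = 98%.
Duty = €139,288.24 × 98% = €136,502.48.
Line 2 (6981.05.87, Faristan, 3,534 kg, €221,899.86):
Base rate for 6981.05.87 is 25.5%.
Origin Faristan qualifies under the Lorador–Faristan agreement and 6981.05.87 is covered: preferential rate 21.5% applies instead.
Duty = €221,899.86 × 21.5% = €47,708.47.
Line 3 (8348.69.35, Belland, 1,507 kg, €242,009.13):
Base rate for 8348.69.35 is 20%.
8348.69.35 has an FTA preferential rate, but origin Belland is not Faristan; base rate stands.
Duty = €242,009.13 × 20% = €48,401.83.
Total = €136,502.48 + €47,708.47 + €48,401.83 = €232,612.78.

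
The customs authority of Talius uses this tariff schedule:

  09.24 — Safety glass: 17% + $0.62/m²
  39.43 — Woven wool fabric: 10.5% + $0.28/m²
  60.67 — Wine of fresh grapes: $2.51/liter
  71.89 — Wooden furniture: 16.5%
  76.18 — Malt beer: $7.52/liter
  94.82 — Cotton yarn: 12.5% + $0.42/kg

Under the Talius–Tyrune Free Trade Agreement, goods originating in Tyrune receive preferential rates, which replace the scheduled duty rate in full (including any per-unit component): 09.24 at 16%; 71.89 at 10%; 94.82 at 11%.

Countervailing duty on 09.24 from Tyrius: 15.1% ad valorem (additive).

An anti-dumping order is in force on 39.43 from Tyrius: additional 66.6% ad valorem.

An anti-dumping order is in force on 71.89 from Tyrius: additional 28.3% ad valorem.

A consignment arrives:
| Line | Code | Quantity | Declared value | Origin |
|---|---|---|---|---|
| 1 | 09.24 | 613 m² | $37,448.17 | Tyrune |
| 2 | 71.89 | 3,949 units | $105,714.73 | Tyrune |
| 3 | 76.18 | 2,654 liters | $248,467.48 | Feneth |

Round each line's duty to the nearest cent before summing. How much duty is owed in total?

$36,521.26

Line 1 (09.24, Tyrune, 613 m², $37,448.17):
Base rate for 09.24 is 17% + $0.62/m².
Origin Tyrune qualifies under the Talius–Tyrune agreement and 09.24 is covered: preferential rate 16% applies instead.
The additional-duty order on 09.24 targets Tyrius, not Tyrune; it does not apply.
Duty = $37,448.17 × 16% = $5,991.71.
Line 2 (71.89, Tyrune, 3,949 units, $105,714.73):
Base rate for 71.89 is 16.5%.
Origin Tyrune qualifies under the Talius–Tyrune agreement and 71.89 is covered: preferential rate 10% applies instead.
The additional-duty order on 71.89 targets Tyrius, not Tyrune; it does not apply.
Duty = $105,714.73 × 10% = $10,571.47.
Line 3 (76.18, Feneth, 2,654 liters, $248,467.48):
Base rate for 76.18 is $7.52/liter.
Duty = 2,654 × $7.52 = $19,958.08.
Total = $5,991.71 + $10,571.47 + $19,958.08 = $36,521.26.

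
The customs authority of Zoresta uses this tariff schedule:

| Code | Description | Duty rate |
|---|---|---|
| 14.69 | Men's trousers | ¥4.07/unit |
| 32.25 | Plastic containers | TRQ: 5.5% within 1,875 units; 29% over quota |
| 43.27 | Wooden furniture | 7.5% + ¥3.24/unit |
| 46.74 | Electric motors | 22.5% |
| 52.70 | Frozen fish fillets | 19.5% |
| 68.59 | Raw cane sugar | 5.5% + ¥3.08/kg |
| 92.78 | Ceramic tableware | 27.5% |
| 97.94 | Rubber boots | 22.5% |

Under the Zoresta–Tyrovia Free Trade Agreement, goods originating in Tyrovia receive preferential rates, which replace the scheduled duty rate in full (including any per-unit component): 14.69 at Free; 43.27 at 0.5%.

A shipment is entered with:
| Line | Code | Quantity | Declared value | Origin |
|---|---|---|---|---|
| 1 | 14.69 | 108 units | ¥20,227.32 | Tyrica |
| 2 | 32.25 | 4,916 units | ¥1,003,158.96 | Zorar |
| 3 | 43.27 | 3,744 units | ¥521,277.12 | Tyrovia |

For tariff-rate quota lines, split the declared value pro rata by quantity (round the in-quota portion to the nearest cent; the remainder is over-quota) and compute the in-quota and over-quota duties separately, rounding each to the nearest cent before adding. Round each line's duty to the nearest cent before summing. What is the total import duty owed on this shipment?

Line 1 (14.69, Tyrica, 108 units, ¥20,227.32):
Base rate for 14.69 is ¥4.07/unit.
14.69 has an FTA preferential rate, but origin Tyrica is not Tyrovia; base rate stands.
Duty = 108 × ¥4.07 = ¥439.56.
Line 2 (32.25, Zorar, 4,916 units, ¥1,003,158.96):
Code 32.25 is under a tariff-rate quota (threshold 1,875 units). In-quota: 1,875 units at 5.5%; over-quota: 3,041 units at 29%.
Pro-rata value split: in-quota = ¥1,003,158.96 × 1,875/4,916 = ¥382,612.50; over-quota = ¥1,003,158.96 − ¥382,612.50 = ¥620,546.46.
In-quota duty = ¥382,612.50 × 5.5% = ¥21,043.69. Over-quota duty = ¥620,546.46 × 29% = ¥179,958.47.
Line duty = ¥21,043.69 + ¥179,958.47 = ¥201,002.16.
Line 3 (43.27, Tyrovia, 3,744 units, ¥521,277.12):
Base rate for 43.27 is 7.5% + ¥3.24/unit.
Origin Tyrovia qualifies under the Zoresta–Tyrovia agreement and 43.27 is covered: preferential rate 0.5% applies instead.
Duty = ¥521,277.12 × 0.5% = ¥2,606.39.
Total = ¥439.56 + ¥201,002.16 + ¥2,606.39 = ¥204,048.11.

¥204,048.11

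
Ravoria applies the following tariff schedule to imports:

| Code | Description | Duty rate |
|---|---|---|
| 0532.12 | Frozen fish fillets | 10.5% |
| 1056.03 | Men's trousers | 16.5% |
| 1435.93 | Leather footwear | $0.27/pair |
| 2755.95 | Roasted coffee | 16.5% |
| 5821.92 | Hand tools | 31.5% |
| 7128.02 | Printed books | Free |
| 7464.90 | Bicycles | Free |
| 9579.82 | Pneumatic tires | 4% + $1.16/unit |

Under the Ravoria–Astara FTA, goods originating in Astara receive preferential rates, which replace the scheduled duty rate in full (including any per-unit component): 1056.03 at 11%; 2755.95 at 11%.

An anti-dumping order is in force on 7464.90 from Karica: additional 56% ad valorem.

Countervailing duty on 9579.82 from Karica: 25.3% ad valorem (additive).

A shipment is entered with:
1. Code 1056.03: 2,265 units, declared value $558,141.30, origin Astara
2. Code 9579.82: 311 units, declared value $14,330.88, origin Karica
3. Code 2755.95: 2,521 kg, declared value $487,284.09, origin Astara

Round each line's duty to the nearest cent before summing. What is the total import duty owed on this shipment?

$119,556.50

Line 1 (1056.03, Astara, 2,265 units, $558,141.30):
Base rate for 1056.03 is 16.5%.
Origin Astara qualifies under the Ravoria–Astara agreement and 1056.03 is covered: preferential rate 11% applies instead.
Duty = $558,141.30 × 11% = $61,395.54.
Line 2 (9579.82, Karica, 311 units, $14,330.88):
Base rate for 9579.82 is 4% + $1.16/unit.
Additional duty on 9579.82 from Karica: +25.3%. Applied ad valorem rate: 4% + 25.3% = 29.3%.
Duty = $14,330.88 × 29.3% + 311 × $1.16 = $4,559.71.
Line 3 (2755.95, Astara, 2,521 kg, $487,284.09):
Base rate for 2755.95 is 16.5%.
Origin Astara qualifies under the Ravoria–Astara agreement and 2755.95 is covered: preferential rate 11% applies instead.
Duty = $487,284.09 × 11% = $53,601.25.
Total = $61,395.54 + $4,559.71 + $53,601.25 = $119,556.50.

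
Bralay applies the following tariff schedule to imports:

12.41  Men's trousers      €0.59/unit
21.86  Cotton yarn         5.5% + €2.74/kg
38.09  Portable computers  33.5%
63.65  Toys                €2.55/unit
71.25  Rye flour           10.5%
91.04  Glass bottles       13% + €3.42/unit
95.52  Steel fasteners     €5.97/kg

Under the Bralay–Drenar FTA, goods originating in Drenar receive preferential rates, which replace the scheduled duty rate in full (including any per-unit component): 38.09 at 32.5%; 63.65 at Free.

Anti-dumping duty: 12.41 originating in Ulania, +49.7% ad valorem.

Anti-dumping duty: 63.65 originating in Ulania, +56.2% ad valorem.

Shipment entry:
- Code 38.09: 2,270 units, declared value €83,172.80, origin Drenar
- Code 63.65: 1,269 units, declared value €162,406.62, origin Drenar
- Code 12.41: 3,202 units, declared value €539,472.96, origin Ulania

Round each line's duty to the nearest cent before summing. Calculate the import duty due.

€297,038.40

Line 1 (38.09, Drenar, 2,270 units, €83,172.80):
Base rate for 38.09 is 33.5%.
Origin Drenar qualifies under the Bralay–Drenar agreement and 38.09 is covered: preferential rate 32.5% applies instead.
Duty = €83,172.80 × 32.5% = €27,031.16.
Line 2 (63.65, Drenar, 1,269 units, €162,406.62):
Base rate for 63.65 is €2.55/unit.
Origin Drenar qualifies under the Bralay–Drenar agreement and 63.65 is covered: preferential rate Free applies instead.
The additional-duty order on 63.65 targets Ulania, not Drenar; it does not apply.
Duty = €162,406.62 × 0% = €0.00.
Line 3 (12.41, Ulania, 3,202 units, €539,472.96):
Base rate for 12.41 is €0.59/unit.
Additional duty on 12.41 from Ulania: +49.7% ad valorem. Applied ad valorem rate = 49.7%.
Duty = €539,472.96 × 49.7% + 3,202 × €0.59 = €270,007.24.
Total = €27,031.16 + €0.00 + €270,007.24 = €297,038.40.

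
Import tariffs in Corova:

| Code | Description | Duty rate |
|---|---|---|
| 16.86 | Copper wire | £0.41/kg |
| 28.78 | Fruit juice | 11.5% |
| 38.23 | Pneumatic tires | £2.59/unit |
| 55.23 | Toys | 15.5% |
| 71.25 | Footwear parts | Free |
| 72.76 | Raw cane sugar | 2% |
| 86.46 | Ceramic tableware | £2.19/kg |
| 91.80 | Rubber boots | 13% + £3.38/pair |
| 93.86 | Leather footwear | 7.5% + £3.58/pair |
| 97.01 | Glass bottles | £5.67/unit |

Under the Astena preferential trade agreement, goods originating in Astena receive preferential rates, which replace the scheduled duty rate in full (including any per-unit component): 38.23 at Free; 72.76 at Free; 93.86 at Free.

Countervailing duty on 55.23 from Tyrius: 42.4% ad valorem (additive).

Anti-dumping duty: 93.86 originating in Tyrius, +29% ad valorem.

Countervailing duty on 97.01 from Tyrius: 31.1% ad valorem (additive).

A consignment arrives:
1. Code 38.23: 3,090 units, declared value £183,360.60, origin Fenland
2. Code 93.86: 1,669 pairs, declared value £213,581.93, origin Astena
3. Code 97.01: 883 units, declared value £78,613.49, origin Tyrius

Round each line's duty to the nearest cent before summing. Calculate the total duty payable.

£37,458.51

Line 1 (38.23, Fenland, 3,090 units, £183,360.60):
Base rate for 38.23 is £2.59/unit.
38.23 has an FTA preferential rate, but origin Fenland is not Astena; base rate stands.
Duty = 3,090 × £2.59 = £8,003.10.
Line 2 (93.86, Astena, 1,669 pairs, £213,581.93):
Base rate for 93.86 is 7.5% + £3.58/pair.
Origin Astena qualifies under the Corova–Astena agreement and 93.86 is covered: preferential rate Free applies instead.
The additional-duty order on 93.86 targets Tyrius, not Astena; it does not apply.
Duty = £213,581.93 × 0% = £0.00.
Line 3 (97.01, Tyrius, 883 units, £78,613.49):
Base rate for 97.01 is £5.67/unit.
Additional duty on 97.01 from Tyrius: +31.1% ad valorem. Applied ad valorem rate = 31.1%.
Duty = £78,613.49 × 31.1% + 883 × £5.67 = £29,455.41.
Total = £8,003.10 + £0.00 + £29,455.41 = £37,458.51.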